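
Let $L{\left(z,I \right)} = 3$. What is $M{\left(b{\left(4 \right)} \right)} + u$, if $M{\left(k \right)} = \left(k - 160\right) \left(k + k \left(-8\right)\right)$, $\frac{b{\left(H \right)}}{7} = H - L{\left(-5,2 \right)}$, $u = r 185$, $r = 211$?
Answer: $46532$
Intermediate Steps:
$u = 39035$ ($u = 211 \cdot 185 = 39035$)
$b{\left(H \right)} = -21 + 7 H$ ($b{\left(H \right)} = 7 \left(H - 3\right) = 7 \left(-3 + H\right) = -21 + 7 H$)
$M{\left(k \right)} = - 7 k \left(-160 + k\right)$ ($M{\left(k \right)} = \left(-160 + k\right) \left(k - 8 k\right) = \left(-160 + k\right) \left(- 7 k\right) = - 7 k \left(-160 + k\right)$)
$M{\left(b{\left(4 \right)} \right)} + u = 7 \left(-21 + 7 \cdot 4\right) \left(160 - \left(-21 + 7 \cdot 4\right)\right) + 39035 = 7 \left(-21 + 28\right) \left(160 - \left(-21 + 28\right)\right) + 39035 = 7 \cdot 7 \left(160 - 7\right) + 39035 = 7 \cdot 7 \cdot 153 + 39035 = 7497 + 39035 = 46532$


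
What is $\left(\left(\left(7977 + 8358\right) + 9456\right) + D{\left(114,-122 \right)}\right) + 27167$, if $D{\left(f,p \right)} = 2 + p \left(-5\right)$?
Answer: $53570$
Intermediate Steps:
$D{\left(f,p \right)} = 2 - 5 p$
$\left(\left(\left(7977 + 8358\right) + 9456\right) + D{\left(114,-122 \right)}\right) + 27167 = \left(\left(\left(7977 + 8358\right) + 9456\right) + \left(2 - -610\right)\right) + 27167 = \left(\left(16335 + 9456\right) + \left(2 + 610\right)\right) + 27167 = \left(25791 + 612\right) + 27167 = 26403 + 27167 = 53570$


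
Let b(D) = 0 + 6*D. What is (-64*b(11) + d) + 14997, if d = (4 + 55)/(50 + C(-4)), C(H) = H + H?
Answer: 452525/42 ≈ 10774.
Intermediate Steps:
C(H) = 2*H
b(D) = 6*D
d = 59/42 (d = (4 + 55)/(50 + 2*(-4)) = 59/(50 - 8) = 59/42 ≈ 1.4048)
(-64*b(11) + d) + 14997 = (-384*11 + 59/42) + 14997 = (-64*66 + 59/42) + 14997 = (-4224 + 59/42) + 14997 = -177349/42 + 14997 = 452525/42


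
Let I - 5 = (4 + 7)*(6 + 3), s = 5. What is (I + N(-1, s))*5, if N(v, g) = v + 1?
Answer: 520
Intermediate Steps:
N(v, g) = 1 + v
I = 104 (I = 5 + (4 + 7)*(6 + 3) = 5 + 11*9 = 5 + 99 = 104)
(I + N(-1, s))*5 = (104 + (1 - 1))*5 = (104 + 0)*5 = 104*5 = 520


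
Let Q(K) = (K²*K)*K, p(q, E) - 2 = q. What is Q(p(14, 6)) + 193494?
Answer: 259030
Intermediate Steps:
p(q, E) = 2 + q
Q(K) = K⁴ (Q(K) = K³*K = K⁴)
Q(p(14, 6)) + 193494 = (2 + 14)⁴ + 193494 = 16⁴ + 193494 = 65536 + 193494 = 259030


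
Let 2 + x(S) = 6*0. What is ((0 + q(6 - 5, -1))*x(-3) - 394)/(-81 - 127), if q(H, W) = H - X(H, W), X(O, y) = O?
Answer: 197/104 ≈ 1.8942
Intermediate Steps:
x(S) = -2 (x(S) = -2 + 6*0 = -2 + 0 = -2)
q(H, W) = 0 (q(H, W) = H - H = 0)
((0 + q(6 - 5, -1))*x(-3) - 394)/(-81 - 127) = ((0 + 0)*(-2) - 394)/(-81 - 127) = (0*(-2) - 394)/(-208) = (0 - 394)*(-1/208) = -394*(-1/208) = 197/104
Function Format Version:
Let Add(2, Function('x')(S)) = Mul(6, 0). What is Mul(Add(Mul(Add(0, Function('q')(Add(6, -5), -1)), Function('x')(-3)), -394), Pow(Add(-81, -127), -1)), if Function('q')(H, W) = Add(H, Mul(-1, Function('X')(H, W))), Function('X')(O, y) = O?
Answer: Rational(197, 104) ≈ 1.8942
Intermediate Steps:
Function('x')(S) = -2 (Function('x')(S) = Add(-2, Mul(6, 0)) = Add(-2, 0) = -2)
Function('q')(H, W) = 0 (Function('q')(H, W) = Add(H, Mul(-1, H)) = 0)
Mul(Add(Mul(Add(0, Function('q')(Add(6, -5), -1)), Function('x')(-3)), -394), Pow(Add(-81, -127), -1)) = Mul(Add(Mul(Add(0, 0), -2), -394), Pow(Add(-81, -127), -1)) = Mul(Add(Mul(0, -2), -394), Pow(-208, -1)) = Mul(Add(0, -394), Rational(-1, 208)) = Mul(-394, Rational(-1, 208)) = Rational(197, 104)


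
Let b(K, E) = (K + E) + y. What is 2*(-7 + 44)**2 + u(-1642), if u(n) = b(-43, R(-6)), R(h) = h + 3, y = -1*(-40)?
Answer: 2732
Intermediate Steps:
y = 40
R(h) = 3 + h
b(K, E) = 40 + E + K (b(K, E) = (K + E) + 40 = (E + K) + 40 = 40 + E + K)
u(n) = -6 (u(n) = 40 + (3 - 6) - 43 = 40 - 3 - 43 = -6)
2*(-7 + 44)**2 + u(-1642) = 2*(-7 + 44)**2 - 6 = 2*37**2 - 6 = 2*1369 - 6 = 2738 - 6 = 2732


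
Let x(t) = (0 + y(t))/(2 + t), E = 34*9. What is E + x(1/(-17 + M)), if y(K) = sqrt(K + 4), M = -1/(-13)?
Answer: 306 + 34*sqrt(165)/427 ≈ 307.02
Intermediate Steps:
M = 1/13 (M = -1*(-1/13) = 1/13 ≈ 0.076923)
y(K) = sqrt(4 + K)
E = 306
x(t) = sqrt(4 + t)/(2 + t) (x(t) = (0 + sqrt(4 + t))/(2 + t) = sqrt(4 + t)/(2 + t))
E + x(1/(-17 + M)) = 306 + sqrt(4 + 1/(-17 + 1/13))/(2 + 1/(-17 + 1/13)) = 306 + sqrt(4 + 1/(-220/13))/(2 + 1/(-220/13)) = 306 + sqrt(4 - 13/220)/(2 - 13/220) = 306 + sqrt(867/220)/(427/220) = 306 + 220*(17*sqrt(165)/110)/427 = 306 + 34*sqrt(165)/427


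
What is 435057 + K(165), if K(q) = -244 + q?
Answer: 434978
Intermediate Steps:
435057 + K(165) = 435057 + (-244 + 165) = 435057 - 79 = 434978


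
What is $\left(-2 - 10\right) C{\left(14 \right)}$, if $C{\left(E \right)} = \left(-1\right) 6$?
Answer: $72$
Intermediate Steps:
$C{\left(E \right)} = -6$
$\left(-2 - 10\right) C{\left(14 \right)} = \left(-2 - 10\right) \left(-6\right) = \left(-12\right) \left(-6\right) = 72$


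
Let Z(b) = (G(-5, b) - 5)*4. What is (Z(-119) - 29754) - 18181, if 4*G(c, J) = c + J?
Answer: -48079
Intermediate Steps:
G(c, J) = J/4 + c/4 (G(c, J) = (c + J)/4 = (J + c)/4 = J/4 + c/4)
Z(b) = -25 + b (Z(b) = ((b/4 + (¼)*(-5)) - 5)*4 = ((b/4 - 5/4) - 5)*4 = ((-5/4 + b/4) - 5)*4 = (-25/4 + b/4)*4 = -25 + b)
(Z(-119) - 29754) - 18181 = ((-25 - 119) - 29754) - 18181 = (-144 - 29754) - 18181 = -29898 - 18181 = -48079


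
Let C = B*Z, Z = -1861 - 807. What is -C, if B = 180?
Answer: 480240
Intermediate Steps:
Z = -2668
C = -480240 (C = 180*(-2668) = -480240)
-C = -1*(-480240) = 480240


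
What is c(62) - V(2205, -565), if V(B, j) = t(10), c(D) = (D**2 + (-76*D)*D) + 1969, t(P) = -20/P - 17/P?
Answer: -2863273/10 ≈ -2.8633e+5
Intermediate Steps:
t(P) = -37/P
c(D) = 1969 - 75*D**2 (c(D) = (D**2 - 76*D**2) + 1969 = -75*D**2 + 1969 = 1969 - 75*D**2)
V(B, j) = -37/10
c(62) - V(2205, -565) = (1969 - 75*62**2) - 1*(-37/10) = (1969 - 75*3844) + 37/10 = (1969 - 288300) + 37/10 = -286331 + 37/10 = -2863273/10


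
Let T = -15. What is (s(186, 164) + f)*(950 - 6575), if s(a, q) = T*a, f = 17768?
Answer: -84251250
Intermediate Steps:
s(a, q) = -15*a
(s(186, 164) + f)*(950 - 6575) = (-15*186 + 17768)*(950 - 6575) = (-2790 + 17768)*(-5625) = 14978*(-5625) = -84251250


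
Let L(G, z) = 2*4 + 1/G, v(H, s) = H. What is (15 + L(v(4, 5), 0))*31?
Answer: 2883/4 ≈ 720.75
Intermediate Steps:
L(G, z) = 8 + 1/G
(15 + L(v(4, 5), 0))*31 = (15 + (8 + 1/4))*31 = (15 + 33/4)*31 = (93/4)*31 = 2883/4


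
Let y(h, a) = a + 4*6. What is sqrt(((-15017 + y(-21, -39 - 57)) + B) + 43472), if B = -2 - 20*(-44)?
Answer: sqrt(29261) ≈ 171.06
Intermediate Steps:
B = 878 (B = -2 + 880 = 878)
y(h, a) = 24 + a (y(h, a) = a + 24 = 24 + a)
sqrt(((-15017 + y(-21, -39 - 57)) + B) + 43472) = sqrt(((-15017 + (24 + (-39 - 57))) + 878) + 43472) = sqrt(((-15017 + (24 - 96)) + 878) + 43472) = sqrt(((-15017 - 72) + 878) + 43472) = sqrt((-15089 + 878) + 43472) = sqrt(-14211 + 43472) = sqrt(29261)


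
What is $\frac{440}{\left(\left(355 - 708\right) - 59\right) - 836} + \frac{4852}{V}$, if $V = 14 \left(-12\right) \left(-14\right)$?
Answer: $\frac{2179}{1274} \approx 1.7104$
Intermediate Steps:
$V = 2352$ ($V = \left(-168\right) \left(-14\right) = 2352$)
$\frac{440}{\left(\left(355 - 708\right) - 59\right) - 836} + \frac{4852}{V} = \frac{440}{\left(\left(355 - 708\right) - 59\right) - 836} + \frac{4852}{2352} = \frac{440}{\left(\left(355 - 708\right) - 59\right) - 836} + 4852 \cdot \frac{1}{2352} = \frac{440}{\left(-353 - 59\right) - 836} + \frac{1213}{588} = \frac{440}{-412 - 836} + \frac{1213}{588} = \frac{440}{-1248} + \frac{1213}{588} = 440 \left(- \frac{1}{1248}\right) + \frac{1213}{588} = - \frac{55}{156} + \frac{1213}{588} = \frac{2179}{1274}$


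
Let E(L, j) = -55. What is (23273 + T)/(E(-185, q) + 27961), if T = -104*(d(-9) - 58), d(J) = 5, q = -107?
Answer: 9595/9302 ≈ 1.0315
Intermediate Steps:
T = 5512 (T = -104*(5 - 58) = -104*(-53) = 5512)
(23273 + T)/(E(-185, q) + 27961) = (23273 + 5512)/(-55 + 27961) = 28785/27906 = 28785*(1/27906) = 9595/9302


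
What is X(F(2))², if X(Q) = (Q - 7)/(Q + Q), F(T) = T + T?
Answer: 9/64 ≈ 0.14063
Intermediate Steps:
F(T) = 2*T
X(Q) = (-7 + Q)/(2*Q) (X(Q) = (-7 + Q)/((2*Q)) = (-7 + Q)*(1/(2*Q)) = (-7 + Q)/(2*Q))
X(F(2))² = ((-7 + 2*2)/(2*((2*2))))² = ((½)*(-7 + 4)/4)² = ((½)*(¼)*(-3))² = (-3/8)² = 9/64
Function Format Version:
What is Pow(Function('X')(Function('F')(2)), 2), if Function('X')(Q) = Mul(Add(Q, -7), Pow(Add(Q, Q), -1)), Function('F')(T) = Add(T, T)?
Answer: Rational(9, 64) ≈ 0.14063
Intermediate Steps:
Function('F')(T) = Mul(2, T)
Function('X')(Q) = Mul(Rational(1, 2), Pow(Q, -1), Add(-7, Q)) (Function('X')(Q) = Mul(Add(-7, Q), Pow(Mul(2, Q), -1)) = Mul(Add(-7, Q), Mul(Rational(1, 2), Pow(Q, -1))) = Mul(Rational(1, 2), Pow(Q, -1), Add(-7, Q)))
Pow(Function('X')(Function('F')(2)), 2) = Pow(Mul(Rational(1, 2), Pow(Mul(2, 2), -1), Add(-7, Mul(2, 2))), 2) = Pow(Mul(Rational(1, 2), Pow(4, -1), Add(-7, 4)), 2) = Pow(Mul(Rational(1, 2), Rational(1, 4), -3), 2) = Pow(Rational(-3, 8), 2) = Rational(9, 64)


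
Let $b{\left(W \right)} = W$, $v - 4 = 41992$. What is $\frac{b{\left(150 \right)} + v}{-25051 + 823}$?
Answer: $- \frac{21073}{12114} \approx -1.7396$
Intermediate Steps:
$v = 41996$ ($v = 4 + 41992 = 41996$)
$\frac{b{\left(150 \right)} + v}{-25051 + 823} = \frac{150 + 41996}{-25051 + 823} = \frac{42146}{-24228} = 42146 \left(- \frac{1}{24228}\right) = - \frac{21073}{12114}$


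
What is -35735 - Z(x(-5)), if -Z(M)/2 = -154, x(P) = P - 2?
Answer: -36043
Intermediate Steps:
x(P) = -2 + P
Z(M) = 308 (Z(M) = -2*(-154) = 308)
-35735 - Z(x(-5)) = -35735 - 1*308 = -35735 - 308 = -36043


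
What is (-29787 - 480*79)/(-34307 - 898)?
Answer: 22569/11735 ≈ 1.9232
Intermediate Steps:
(-29787 - 480*79)/(-34307 - 898) = (-29787 - 37920)/(-35205) = -67707*(-1/35205) = 22569/11735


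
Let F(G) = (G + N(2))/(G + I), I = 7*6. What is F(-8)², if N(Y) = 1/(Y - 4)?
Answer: 1/16 ≈ 0.062500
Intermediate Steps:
I = 42
N(Y) = 1/(-4 + Y)
F(G) = (-½ + G)/(42 + G) (F(G) = (G + 1/(-4 + 2))/(G + 42) = (G + 1/(-2))/(42 + G) = (G - ½)/(42 + G) = (-½ + G)/(42 + G))
F(-8)² = ((-½ - 8)/(42 - 8))² = (-17/2/34)² = ((1/34)*(-17/2))² = (-¼)² = 1/16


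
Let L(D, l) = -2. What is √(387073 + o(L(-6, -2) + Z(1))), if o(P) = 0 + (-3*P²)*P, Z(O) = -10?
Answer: √392257 ≈ 626.30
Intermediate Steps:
o(P) = -3*P³ (o(P) = 0 - 3*P³ = -3*P³)
√(387073 + o(L(-6, -2) + Z(1))) = √(387073 - 3*(-2 - 10)³) = √(387073 - 3*(-12)³) = √(387073 - 3*(-1728)) = √(387073 + 5184) = √392257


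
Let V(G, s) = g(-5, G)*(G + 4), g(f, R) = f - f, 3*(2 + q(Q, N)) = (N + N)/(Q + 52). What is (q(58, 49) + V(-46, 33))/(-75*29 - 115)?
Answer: 281/377850 ≈ 0.00074368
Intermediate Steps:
q(Q, N) = -2 + 2*N/(3*(52 + Q)) (q(Q, N) = -2 + ((N + N)/(Q + 52))/3 = -2 + ((2*N)/(52 + Q))/3 = -2 + (2*N/(52 + Q))/3 = -2 + 2*N/(3*(52 + Q)))
g(f, R) = 0
V(G, s) = 0 (V(G, s) = 0*(G + 4) = 0*(4 + G) = 0)
(q(58, 49) + V(-46, 33))/(-75*29 - 115) = (2*(-156 + 49 - 3*58)/(3*(52 + 58)) + 0)/(-75*29 - 115) = ((⅔)*(-156 + 49 - 174)/110 + 0)/(-2175 - 115) = ((⅔)*(1/110)*(-281) + 0)/(-2290) = (-281/165 + 0)*(-1/2290) = -281/165*(-1/2290) = 281/377850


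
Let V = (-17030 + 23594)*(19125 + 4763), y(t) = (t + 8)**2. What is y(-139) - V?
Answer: -156783671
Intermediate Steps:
y(t) = (8 + t)**2
V = 156800832 (V = 6564*23888 = 156800832)
y(-139) - V = (8 - 139)**2 - 1*156800832 = (-131)**2 - 156800832 = 17161 - 156800832 = -156783671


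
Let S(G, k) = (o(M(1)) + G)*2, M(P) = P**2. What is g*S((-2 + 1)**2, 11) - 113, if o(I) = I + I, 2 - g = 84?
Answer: -605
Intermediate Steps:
g = -82 (g = 2 - 1*84 = 2 - 84 = -82)
o(I) = 2*I
S(G, k) = 4 + 2*G (S(G, k) = (2*1**2 + G)*2 = (2*1 + G)*2 = (2 + G)*2 = 4 + 2*G)
g*S((-2 + 1)**2, 11) - 113 = -82*(4 + 2*(-2 + 1)**2) - 113 = -82*(4 + 2*(-1)**2) - 113 = -82*(4 + 2*1) - 113 = -82*(4 + 2) - 113 = -82*6 - 113 = -492 - 113 = -605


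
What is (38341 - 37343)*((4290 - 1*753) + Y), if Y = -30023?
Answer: -26433028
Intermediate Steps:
(38341 - 37343)*((4290 - 1*753) + Y) = (38341 - 37343)*((4290 - 1*753) - 30023) = 998*((4290 - 753) - 30023) = 998*(3537 - 30023) = 998*(-26486) = -26433028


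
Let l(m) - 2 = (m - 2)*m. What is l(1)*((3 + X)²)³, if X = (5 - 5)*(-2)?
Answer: 729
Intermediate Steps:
X = 0 (X = 0*(-2) = 0)
l(m) = 2 + m*(-2 + m) (l(m) = 2 + (m - 2)*m = 2 + (-2 + m)*m = 2 + m*(-2 + m))
l(1)*((3 + X)²)³ = (2 + 1² - 2*1)*((3 + 0)²)³ = (2 + 1 - 2)*(3²)³ = 1*9³ = 1*729 = 729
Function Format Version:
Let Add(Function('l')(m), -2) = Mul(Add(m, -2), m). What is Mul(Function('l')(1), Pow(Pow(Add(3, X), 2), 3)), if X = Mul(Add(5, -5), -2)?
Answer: 729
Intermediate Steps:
X = 0 (X = Mul(0, -2) = 0)
Function('l')(m) = Add(2, Mul(m, Add(-2, m))) (Function('l')(m) = Add(2, Mul(Add(m, -2), m)) = Add(2, Mul(Add(-2, m), m)) = Add(2, Mul(m, Add(-2, m))))
Mul(Function('l')(1), Pow(Pow(Add(3, X), 2), 3)) = Mul(Add(2, Pow(1, 2), Mul(-2, 1)), Pow(Pow(Add(3, 0), 2), 3)) = Mul(Add(2, 1, -2), Pow(Pow(3, 2), 3)) = Mul(1, Pow(9, 3)) = Mul(1, 729) = 729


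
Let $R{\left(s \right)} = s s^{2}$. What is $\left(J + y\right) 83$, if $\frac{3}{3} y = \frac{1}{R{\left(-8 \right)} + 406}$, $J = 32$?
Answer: $\frac{281453}{106} \approx 2655.2$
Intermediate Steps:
$R{\left(s \right)} = s^{3}$
$y = - \frac{1}{106}$ ($y = \frac{1}{\left(-8\right)^{3} + 406} = \frac{1}{-512 + 406} = \frac{1}{-106} = - \frac{1}{106} \approx -0.009434$)
$\left(J + y\right) 83 = \left(32 - \frac{1}{106}\right) 83 = \frac{3391}{106} \cdot 83 = \frac{281453}{106}$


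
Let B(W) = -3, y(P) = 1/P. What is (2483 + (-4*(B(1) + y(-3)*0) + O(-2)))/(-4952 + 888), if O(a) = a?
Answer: -2493/4064 ≈ -0.61343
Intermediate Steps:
(2483 + (-4*(B(1) + y(-3)*0) + O(-2)))/(-4952 + 888) = (2483 + (-4*(-3 + 0/(-3)) - 2))/(-4952 + 888) = (2483 + (-4*(-3 - ⅓*0) - 2))/(-4064) = (2483 + (-4*(-3 + 0) - 2))*(-1/4064) = (2483 + (-4*(-3) - 2))*(-1/4064) = (2483 + (12 - 2))*(-1/4064) = (2483 + 10)*(-1/4064) = 2493*(-1/4064) = -2493/4064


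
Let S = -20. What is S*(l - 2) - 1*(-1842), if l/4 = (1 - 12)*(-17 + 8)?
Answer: -6038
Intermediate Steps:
l = 396 (l = 4*((1 - 12)*(-17 + 8)) = 4*(-11*(-9)) = 4*99 = 396)
S*(l - 2) - 1*(-1842) = -20*(396 - 2) - 1*(-1842) = -20*394 + 1842 = -7880 + 1842 = -6038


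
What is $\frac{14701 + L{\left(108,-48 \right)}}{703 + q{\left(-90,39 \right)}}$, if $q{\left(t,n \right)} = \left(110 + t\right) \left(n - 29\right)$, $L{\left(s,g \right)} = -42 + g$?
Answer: $\frac{14611}{903} \approx 16.181$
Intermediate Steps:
$q{\left(t,n \right)} = \left(-29 + n\right) \left(110 + t\right)$ ($q{\left(t,n \right)} = \left(110 + t\right) \left(-29 + n\right) = \left(-29 + n\right) \left(110 + t\right)$)
$\frac{14701 + L{\left(108,-48 \right)}}{703 + q{\left(-90,39 \right)}} = \frac{14701 - 90}{703 + \left(-3190 - -2610 + 110 \cdot 39 + 39 \left(-90\right)\right)} = \frac{14701 - 90}{703 + \left(-3190 + 2610 + 4290 - 3510\right)} = \frac{14611}{703 + 200} = \frac{14611}{903}$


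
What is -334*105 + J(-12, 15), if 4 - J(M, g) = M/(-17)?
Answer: -596134/17 ≈ -35067.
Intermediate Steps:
J(M, g) = 4 + M/17 (J(M, g) = 4 - M/(-17) = 4 - M*(-1)/17 = 4 - (-1)*M/17 = 4 + M/17)
-334*105 + J(-12, 15) = -334*105 + (4 + (1/17)*(-12)) = -35070 + (4 - 12/17) = -35070 + 56/17 = -596134/17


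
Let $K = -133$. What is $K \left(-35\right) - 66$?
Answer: $4589$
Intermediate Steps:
$K \left(-35\right) - 66 = \left(-133\right) \left(-35\right) - 66 = 4655 - 66 = 4589$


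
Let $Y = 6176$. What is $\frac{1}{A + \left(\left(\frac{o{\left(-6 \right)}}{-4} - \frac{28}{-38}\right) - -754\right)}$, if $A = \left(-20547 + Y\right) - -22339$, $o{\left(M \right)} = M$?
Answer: $\frac{38}{331521} \approx 0.00011462$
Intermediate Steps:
$A = 7968$ ($A = \left(-20547 + 6176\right) - -22339 = -14371 + 22339 = 7968$)
$\frac{1}{A + \left(\left(\frac{o{\left(-6 \right)}}{-4} - \frac{28}{-38}\right) - -754\right)} = \frac{1}{7968 - - \frac{28737}{38}} = \frac{1}{7968 + \left(\left(\left(-6\right) \left(- \frac{1}{4}\right) - - \frac{14}{19}\right) + 754\right)} = \frac{1}{7968 + \left(\left(\frac{3}{2} + \frac{14}{19}\right) + 754\right)} = \frac{1}{7968 + \left(\frac{85}{38} + 754\right)} = \frac{1}{7968 + \frac{28737}{38}} = \frac{1}{\frac{331521}{38}} = \frac{38}{331521}$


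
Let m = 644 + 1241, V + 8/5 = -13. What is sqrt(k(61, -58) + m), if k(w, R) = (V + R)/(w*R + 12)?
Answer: sqrt(585896256190)/17630 ≈ 43.417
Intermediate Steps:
V = -73/5 (V = -8/5 - 13 = -73/5 ≈ -14.600)
k(w, R) = (-73/5 + R)/(12 + R*w) (k(w, R) = (-73/5 + R)/(w*R + 12) = (-73/5 + R)/(R*w + 12) = (-73/5 + R)/(12 + R*w))
m = 1885
sqrt(k(61, -58) + m) = sqrt((-73/5 - 58)/(12 - 58*61) + 1885) = sqrt(-363/5/(12 - 3538) + 1885) = sqrt(-363/5/(-3526) + 1885) = sqrt(-1/3526*(-363/5) + 1885) = sqrt(363/17630 + 1885) = sqrt(33232913/17630) = sqrt(585896256190)/17630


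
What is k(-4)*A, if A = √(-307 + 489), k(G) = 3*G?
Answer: -12*√182 ≈ -161.89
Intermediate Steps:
A = √182 ≈ 13.491
k(-4)*A = (3*(-4))*√182 = -12*√182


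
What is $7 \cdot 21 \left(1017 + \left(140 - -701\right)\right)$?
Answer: $273126$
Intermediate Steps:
$7 \cdot 21 \left(1017 + \left(140 - -701\right)\right) = 147 \left(1017 + \left(140 + 701\right)\right) = 147 \left(1017 + 841\right) = 147 \cdot 1858 = 273126$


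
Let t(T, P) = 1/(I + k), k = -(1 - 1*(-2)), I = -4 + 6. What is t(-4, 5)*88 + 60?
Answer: -28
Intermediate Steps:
I = 2
k = -3 (k = -(1 + 2) = -1*3 = -3)
t(T, P) = -1 (t(T, P) = 1/(2 - 3) = 1/(-1) = -1)
t(-4, 5)*88 + 60 = -1*88 + 60 = -88 + 60 = -28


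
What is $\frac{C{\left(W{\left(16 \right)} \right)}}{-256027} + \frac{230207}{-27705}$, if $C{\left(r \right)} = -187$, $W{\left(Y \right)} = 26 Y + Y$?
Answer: $- \frac{58934026754}{7093228035} \approx -8.3085$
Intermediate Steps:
$W{\left(Y \right)} = 27 Y$
$\frac{C{\left(W{\left(16 \right)} \right)}}{-256027} + \frac{230207}{-27705} = - \frac{187}{-256027} + \frac{230207}{-27705} = \left(-187\right) \left(- \frac{1}{256027}\right) + 230207 \left(- \frac{1}{27705}\right) = \frac{187}{256027} - \frac{230207}{27705} = - \frac{58934026754}{7093228035}$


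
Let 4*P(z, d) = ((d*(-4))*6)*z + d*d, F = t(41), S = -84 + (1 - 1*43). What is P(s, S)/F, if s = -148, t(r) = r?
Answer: -107919/41 ≈ -2632.2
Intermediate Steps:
S = -126 (S = -84 + (1 - 43) = -84 - 42 = -126)
F = 41
P(z, d) = d²/4 - 6*d*z (P(z, d) = (((d*(-4))*6)*z + d*d)/4 = ((-4*d*6)*z + d²)/4 = ((-24*d)*z + d²)/4 = (-24*d*z + d²)/4 = (d² - 24*d*z)/4 = d²/4 - 6*d*z)
P(s, S)/F = ((¼)*(-126)*(-126 - 24*(-148)))/41 = ((¼)*(-126)*(-126 + 3552))*(1/41) = ((¼)*(-126)*3426)*(1/41) = -107919*1/41 = -107919/41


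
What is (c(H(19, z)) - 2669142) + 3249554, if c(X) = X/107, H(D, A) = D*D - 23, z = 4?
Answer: 62104422/107 ≈ 5.8042e+5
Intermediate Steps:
H(D, A) = -23 + D² (H(D, A) = D² - 23 = -23 + D²)
c(X) = X/107 (c(X) = X*(1/107) = X/107)
(c(H(19, z)) - 2669142) + 3249554 = ((-23 + 19²)/107 - 2669142) + 3249554 = ((-23 + 361)/107 - 2669142) + 3249554 = ((1/107)*338 - 2669142) + 3249554 = (338/107 - 2669142) + 3249554 = -285597856/107 + 3249554 = 62104422/107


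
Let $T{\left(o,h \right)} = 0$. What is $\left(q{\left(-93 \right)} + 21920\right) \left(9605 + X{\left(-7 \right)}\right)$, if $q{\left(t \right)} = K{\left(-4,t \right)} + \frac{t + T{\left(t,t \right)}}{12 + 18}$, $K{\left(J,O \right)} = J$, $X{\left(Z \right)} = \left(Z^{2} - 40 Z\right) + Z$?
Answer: $\frac{2175293583}{10} \approx 2.1753 \cdot 10^{8}$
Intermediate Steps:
$X{\left(Z \right)} = Z^{2} - 39 Z$
$q{\left(t \right)} = -4 + \frac{t}{30}$ ($q{\left(t \right)} = -4 + \frac{t + 0}{12 + 18} = -4 + \frac{t}{30}$)
$\left(q{\left(-93 \right)} + 21920\right) \left(9605 + X{\left(-7 \right)}\right) = \left(\left(-4 + \frac{1}{30} \left(-93\right)\right) + 21920\right) \left(9605 - 7 \left(-39 - 7\right)\right) = \left(\left(-4 - \frac{31}{10}\right) + 21920\right) \left(9605 - -322\right) = \left(- \frac{71}{10} + 21920\right) \left(9605 + 322\right) = \frac{219129}{10} \cdot 9927 = \frac{2175293583}{10}$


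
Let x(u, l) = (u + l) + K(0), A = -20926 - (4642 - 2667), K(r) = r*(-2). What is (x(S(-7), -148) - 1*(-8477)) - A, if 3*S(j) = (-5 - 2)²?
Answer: 93739/3 ≈ 31246.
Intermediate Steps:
K(r) = -2*r
S(j) = 49/3 (S(j) = (-5 - 2)²/3 = (⅓)*(-7)² = (⅓)*49 = 49/3)
A = -22901 (A = -20926 - 1*1975 = -20926 - 1975 = -22901)
x(u, l) = l + u (x(u, l) = (u + l) - 2*0 = (l + u) + 0 = l + u)
(x(S(-7), -148) - 1*(-8477)) - A = ((-148 + 49/3) - 1*(-8477)) - 1*(-22901) = (-395/3 + 8477) + 22901 = 25036/3 + 22901 = 93739/3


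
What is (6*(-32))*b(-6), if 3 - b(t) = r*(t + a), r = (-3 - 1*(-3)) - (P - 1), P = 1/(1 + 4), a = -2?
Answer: -9024/5 ≈ -1804.8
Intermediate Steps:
P = 1/5 ≈ 0.20000
r = 4/5 (r = (-3 - 1*(-3)) - (1/5 - 1) = (-3 + 3) - 1*(-4/5) = 0 + 4/5 = 4/5 ≈ 0.80000)
b(t) = 23/5 - 4*t/5 (b(t) = 3 - 4*(t - 2)/5 = 3 - 4*(-2 + t)/5 = 3 - (-8/5 + 4*t/5) = 3 + (8/5 - 4*t/5) = 23/5 - 4*t/5)
(6*(-32))*b(-6) = (6*(-32))*(23/5 - 4/5*(-6)) = -192*(23/5 + 24/5) = -192*47/5 = -9024/5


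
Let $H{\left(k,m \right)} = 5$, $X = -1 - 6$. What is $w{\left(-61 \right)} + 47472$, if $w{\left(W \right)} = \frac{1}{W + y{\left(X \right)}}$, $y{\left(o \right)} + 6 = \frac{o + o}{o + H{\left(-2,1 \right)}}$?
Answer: $\frac{2848319}{60} \approx 47472.0$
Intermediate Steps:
$X = -7$
$y{\left(o \right)} = -6 + \frac{2 o}{5 + o}$ ($y{\left(o \right)} = -6 + \frac{o + o}{o + 5} = -6 + \frac{2 o}{5 + o}$)
$w{\left(W \right)} = \frac{1}{1 + W}$ ($w{\left(W \right)} = \frac{1}{W + \frac{2 \left(-15 - -14\right)}{5 - 7}} = \frac{1}{W + \frac{2 \left(-15 + 14\right)}{-2}} = \frac{1}{W + 2 \left(- \frac{1}{2}\right) \left(-1\right)} = \frac{1}{W + 1} = \frac{1}{1 + W}$)
$w{\left(-61 \right)} + 47472 = \frac{1}{1 - 61} + 47472 = \frac{1}{-60} + 47472 = - \frac{1}{60} + 47472 = \frac{2848319}{60}$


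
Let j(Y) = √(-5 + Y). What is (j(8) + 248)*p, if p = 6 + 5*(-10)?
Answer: -10912 - 44*√3 ≈ -10988.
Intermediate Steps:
p = -44 (p = 6 - 50 = -44)
(j(8) + 248)*p = (√(-5 + 8) + 248)*(-44) = (√3 + 248)*(-44) = (248 + √3)*(-44) = -10912 - 44*√3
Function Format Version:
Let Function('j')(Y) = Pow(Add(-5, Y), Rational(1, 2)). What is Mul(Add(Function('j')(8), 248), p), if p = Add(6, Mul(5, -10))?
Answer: Add(-10912, Mul(-44, Pow(3, Rational(1, 2)))) ≈ -10988.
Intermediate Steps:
p = -44 (p = Add(6, -50) = -44)
Mul(Add(Function('j')(8), 248), p) = Mul(Add(Pow(Add(-5, 8), Rational(1, 2)), 248), -44) = Mul(Add(Pow(3, Rational(1, 2)), 248), -44) = Mul(Add(248, Pow(3, Rational(1, 2))), -44) = Add(-10912, Mul(-44, Pow(3, Rational(1, 2))))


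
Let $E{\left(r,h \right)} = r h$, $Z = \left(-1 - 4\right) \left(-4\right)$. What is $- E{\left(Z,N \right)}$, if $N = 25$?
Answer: $-500$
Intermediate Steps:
$Z = 20$ ($Z = \left(-5\right) \left(-4\right) = 20$)
$E{\left(r,h \right)} = h r$
$- E{\left(Z,N \right)} = - 25 \cdot 20 = \left(-1\right) 500 = -500$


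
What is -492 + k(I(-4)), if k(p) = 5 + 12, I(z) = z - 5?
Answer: -475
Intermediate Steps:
I(z) = -5 + z
k(p) = 17
-492 + k(I(-4)) = -492 + 17 = -475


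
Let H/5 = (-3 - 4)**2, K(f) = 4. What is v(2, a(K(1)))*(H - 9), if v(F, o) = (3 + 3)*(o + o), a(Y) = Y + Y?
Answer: 22656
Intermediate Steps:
a(Y) = 2*Y
H = 245 (H = 5*(-3 - 4)**2 = 5*(-7)**2 = 5*49 = 245)
v(F, o) = 12*o (v(F, o) = 6*(2*o) = 12*o)
v(2, a(K(1)))*(H - 9) = (12*(2*4))*(245 - 9) = (12*8)*236 = 96*236 = 22656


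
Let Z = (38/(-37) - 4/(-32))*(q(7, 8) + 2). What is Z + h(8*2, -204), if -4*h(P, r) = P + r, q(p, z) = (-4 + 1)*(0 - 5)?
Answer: 9373/296 ≈ 31.666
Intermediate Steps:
q(p, z) = 15 (q(p, z) = -3*(-5) = 15)
h(P, r) = -P/4 - r/4 (h(P, r) = -(P + r)/4 = -P/4 - r/4)
Z = -4539/296 (Z = (38/(-37) - 4/(-32))*(15 + 2) = (38*(-1/37) - 4*(-1/32))*17 = (-38/37 + ⅛)*17 = -267/296*17 = -4539/296 ≈ -15.334)
Z + h(8*2, -204) = -4539/296 + (-2*2 - ¼*(-204)) = -4539/296 + (-¼*16 + 51) = -4539/296 + (-4 + 51) = -4539/296 + 47 = 9373/296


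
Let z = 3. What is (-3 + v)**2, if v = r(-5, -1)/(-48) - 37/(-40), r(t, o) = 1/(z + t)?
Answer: 982081/230400 ≈ 4.2625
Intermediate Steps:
r(t, o) = 1/(3 + t)
v = 449/480 (v = 1/((3 - 5)*(-48)) - 37/(-40) = -1/48/(-2) - 37*(-1/40) = -1/2*(-1/48) + 37/40 = 1/96 + 37/40 = 449/480 ≈ 0.93542)
(-3 + v)**2 = (-3 + 449/480)**2 = (-991/480)**2 = 982081/230400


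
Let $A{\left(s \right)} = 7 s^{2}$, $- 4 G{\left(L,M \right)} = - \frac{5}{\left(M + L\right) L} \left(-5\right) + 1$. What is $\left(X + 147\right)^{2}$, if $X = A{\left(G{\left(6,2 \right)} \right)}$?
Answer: $\frac{29771329728721}{1358954496} \approx 21908.0$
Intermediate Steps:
$G{\left(L,M \right)} = - \frac{1}{4} - \frac{25}{4 L \left(L + M\right)}$ ($G{\left(L,M \right)} = - \frac{- \frac{5}{\left(M + L\right) L} \left(-5\right) + 1}{4} = - \frac{- \frac{5}{\left(L + M\right) L} \left(-5\right) + 1}{4} = - \frac{- \frac{5}{L \left(L + M\right)} \left(-5\right) + 1}{4} = - \frac{\frac{25}{L \left(L + M\right)} + 1}{4} = - \frac{1 + \frac{25}{L \left(L + M\right)}}{4} = - \frac{1}{4} - \frac{25}{4 L \left(L + M\right)}$)
$X = \frac{37303}{36864}$ ($X = 7 \left(\frac{-25 - 6^{2} - 6 \cdot 2}{4 \cdot 6 \left(6 + 2\right)}\right)^{2} = 7 \left(\frac{1}{4} \cdot \frac{1}{6} \cdot \frac{1}{8} \left(-25 - 36 - 12\right)\right)^{2} = 7 \left(\frac{1}{4} \cdot \frac{1}{6} \cdot \frac{1}{8} \left(-73\right)\right)^{2} = 7 \left(- \frac{73}{192}\right)^{2} = 7 \cdot \frac{5329}{36864} = \frac{37303}{36864} \approx 1.0119$)
$\left(X + 147\right)^{2} = \left(\frac{37303}{36864} + 147\right)^{2} = \left(\frac{5456311}{36864}\right)^{2} = \frac{29771329728721}{1358954496}$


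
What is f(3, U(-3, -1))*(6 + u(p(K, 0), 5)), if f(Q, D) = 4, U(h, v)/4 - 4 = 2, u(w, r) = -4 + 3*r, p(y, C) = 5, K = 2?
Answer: 68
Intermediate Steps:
U(h, v) = 24 (U(h, v) = 16 + 4*2 = 16 + 8 = 24)
f(3, U(-3, -1))*(6 + u(p(K, 0), 5)) = 4*(6 + (-4 + 3*5)) = 4*(6 + (-4 + 15)) = 4*(6 + 11) = 4*17 = 68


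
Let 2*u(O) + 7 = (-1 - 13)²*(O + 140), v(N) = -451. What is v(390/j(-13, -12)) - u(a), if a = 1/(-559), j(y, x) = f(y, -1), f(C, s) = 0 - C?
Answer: -15839069/1118 ≈ -14167.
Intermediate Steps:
f(C, s) = -C
j(y, x) = -y
a = -1/559 ≈ -0.0017889
u(O) = 27433/2 + 98*O (u(O) = -7/2 + ((-1 - 13)²*(O + 140))/2 = -7/2 + ((-14)²*(140 + O))/2 = -7/2 + (196*(140 + O))/2 = -7/2 + (27440 + 196*O)/2 = -7/2 + (13720 + 98*O) = 27433/2 + 98*O)
v(390/j(-13, -12)) - u(a) = -451 - (27433/2 + 98*(-1/559)) = -451 - (27433/2 - 98/559) = -451 - 1*15334851/1118 = -451 - 15334851/1118 = -15839069/1118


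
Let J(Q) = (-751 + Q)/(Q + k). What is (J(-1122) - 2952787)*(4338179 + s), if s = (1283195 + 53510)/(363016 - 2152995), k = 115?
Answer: -23089612580653315240896/1802508853 ≈ -1.2810e+13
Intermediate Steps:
J(Q) = (-751 + Q)/(115 + Q) (J(Q) = (-751 + Q)/(Q + 115) = (-751 + Q)/(115 + Q))
s = -1336705/1789979 (s = 1336705/(-1789979) = 1336705*(-1/1789979) = -1336705/1789979 ≈ -0.74677)
(J(-1122) - 2952787)*(4338179 + s) = ((-751 - 1122)/(115 - 1122) - 2952787)*(4338179 - 1336705/1789979) = (-1873/(-1007) - 2952787)*(7765247971536/1789979) = (-1/1007*(-1873) - 2952787)*(7765247971536/1789979) = (1873/1007 - 2952787)*(7765247971536/1789979) = -2973454636/1007*7765247971536/1789979 = -23089612580653315240896/1802508853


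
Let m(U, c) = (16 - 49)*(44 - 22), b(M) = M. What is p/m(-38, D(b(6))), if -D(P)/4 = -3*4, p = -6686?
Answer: 3343/363 ≈ 9.2094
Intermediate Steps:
D(P) = 48 (D(P) = -(-12)*4 = -4*(-12) = 48)
m(U, c) = -726 (m(U, c) = -33*22 = -726)
p/m(-38, D(b(6))) = -6686/(-726) = -6686*(-1/726) = 3343/363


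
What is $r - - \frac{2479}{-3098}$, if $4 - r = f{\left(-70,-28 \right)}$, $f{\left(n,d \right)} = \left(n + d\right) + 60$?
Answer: $\frac{127637}{3098} \approx 41.2$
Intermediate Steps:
$f{\left(n,d \right)} = 60 + d + n$ ($f{\left(n,d \right)} = \left(d + n\right) + 60 = 60 + d + n$)
$r = 42$ ($r = 4 - \left(60 - 28 - 70\right) = 4 - -38 = 4 + 38 = 42$)
$r - - \frac{2479}{-3098} = 42 - - \frac{2479}{-3098} = 42 - \left(-2479\right) \left(- \frac{1}{3098}\right) = 42 - \frac{2479}{3098} = \frac{127637}{3098}$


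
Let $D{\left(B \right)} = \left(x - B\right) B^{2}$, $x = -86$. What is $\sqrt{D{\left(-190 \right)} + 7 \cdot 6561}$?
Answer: $\sqrt{3800327} \approx 1949.4$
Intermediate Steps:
$D{\left(B \right)} = B^{2} \left(-86 - B\right)$ ($D{\left(B \right)} = \left(-86 - B\right) B^{2} = B^{2} \left(-86 - B\right)$)
$\sqrt{D{\left(-190 \right)} + 7 \cdot 6561} = \sqrt{\left(-190\right)^{2} \left(-86 - -190\right) + 7 \cdot 6561} = \sqrt{36100 \left(-86 + 190\right) + 45927} = \sqrt{36100 \cdot 104 + 45927} = \sqrt{3754400 + 45927} = \sqrt{3800327}$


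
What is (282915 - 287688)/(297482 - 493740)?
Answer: 4773/196258 ≈ 0.024320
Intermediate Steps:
(282915 - 287688)/(297482 - 493740) = -4773/(-196258) = -4773*(-1/196258) = 4773/196258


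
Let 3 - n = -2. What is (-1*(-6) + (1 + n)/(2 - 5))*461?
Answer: 1844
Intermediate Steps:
n = 5 (n = 3 - 1*(-2) = 3 + 2 = 5)
(-1*(-6) + (1 + n)/(2 - 5))*461 = (-1*(-6) + (1 + 5)/(2 - 5))*461 = (6 + 6/(-3))*461 = (6 + 6*(-⅓))*461 = (6 - 2)*461 = 4*461 = 1844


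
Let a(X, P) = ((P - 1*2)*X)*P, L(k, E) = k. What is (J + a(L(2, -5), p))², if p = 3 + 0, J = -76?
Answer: 4900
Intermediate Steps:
p = 3
a(X, P) = P*X*(-2 + P) (a(X, P) = ((P - 2)*X)*P = ((-2 + P)*X)*P = (X*(-2 + P))*P = P*X*(-2 + P))
(J + a(L(2, -5), p))² = (-76 + 3*2*(-2 + 3))² = (-76 + 3*2*1)² = (-76 + 6)² = (-70)² = 4900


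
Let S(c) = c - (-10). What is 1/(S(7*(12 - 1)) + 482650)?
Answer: 1/482737 ≈ 2.0715e-6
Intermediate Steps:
S(c) = 10 + c (S(c) = c - 1*(-10) = c + 10 = 10 + c)
1/(S(7*(12 - 1)) + 482650) = 1/((10 + 7*(12 - 1)) + 482650) = 1/((10 + 7*11) + 482650) = 1/((10 + 77) + 482650) = 1/(87 + 482650) = 1/482737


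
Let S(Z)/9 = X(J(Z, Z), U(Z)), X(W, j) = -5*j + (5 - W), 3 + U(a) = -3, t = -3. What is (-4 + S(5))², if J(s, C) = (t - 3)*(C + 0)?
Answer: 337561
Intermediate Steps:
U(a) = -6 (U(a) = -3 - 3 = -6)
J(s, C) = -6*C (J(s, C) = (-3 - 3)*(C + 0) = -6*C)
X(W, j) = 5 - W - 5*j
S(Z) = 315 + 54*Z (S(Z) = 9*(5 - (-6)*Z - 5*(-6)) = 9*(5 + 6*Z + 30) = 9*(35 + 6*Z) = 315 + 54*Z)
(-4 + S(5))² = (-4 + (315 + 54*5))² = (-4 + (315 + 270))² = (-4 + 585)² = 581² = 337561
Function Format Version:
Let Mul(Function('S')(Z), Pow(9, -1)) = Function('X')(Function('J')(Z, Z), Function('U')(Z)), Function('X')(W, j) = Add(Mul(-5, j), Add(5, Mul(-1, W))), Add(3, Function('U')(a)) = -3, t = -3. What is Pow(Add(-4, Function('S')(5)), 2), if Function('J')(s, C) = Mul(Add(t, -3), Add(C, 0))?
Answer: 337561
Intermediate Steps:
Function('U')(a) = -6 (Function('U')(a) = Add(-3, -3) = -6)
Function('J')(s, C) = Mul(-6, C) (Function('J')(s, C) = Mul(Add(-3, -3), Add(C, 0)) = Mul(-6, C))
Function('X')(W, j) = Add(5, Mul(-1, W), Mul(-5, j))
Function('S')(Z) = Add(315, Mul(54, Z)) (Function('S')(Z) = Mul(9, Add(5, Mul(-1, Mul(-6, Z)), Mul(-5, -6))) = Mul(9, Add(5, Mul(6, Z), 30)) = Mul(9, Add(35, Mul(6, Z))) = Add(315, Mul(54, Z)))
Pow(Add(-4, Function('S')(5)), 2) = Pow(Add(-4, Add(315, Mul(54, 5))), 2) = Pow(Add(-4, Add(315, 270)), 2) = Pow(Add(-4, 585), 2) = Pow(581, 2) = 337561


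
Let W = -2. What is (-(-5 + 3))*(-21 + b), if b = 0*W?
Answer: -42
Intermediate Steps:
b = 0 (b = 0*(-2) = 0)
(-(-5 + 3))*(-21 + b) = (-(-5 + 3))*(-21 + 0) = -1*(-2)*(-21) = 2*(-21) = -42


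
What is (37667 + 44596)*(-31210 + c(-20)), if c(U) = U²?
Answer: -2534523030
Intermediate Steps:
(37667 + 44596)*(-31210 + c(-20)) = (37667 + 44596)*(-31210 + (-20)²) = 82263*(-31210 + 400) = 82263*(-30810) = -2534523030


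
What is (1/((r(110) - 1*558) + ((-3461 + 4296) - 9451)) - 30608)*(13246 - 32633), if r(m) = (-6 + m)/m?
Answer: 299379618049613/504518 ≈ 5.9340e+8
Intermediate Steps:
r(m) = (-6 + m)/m
(1/((r(110) - 1*558) + ((-3461 + 4296) - 9451)) - 30608)*(13246 - 32633) = (1/(((-6 + 110)/110 - 1*558) + ((-3461 + 4296) - 9451)) - 30608)*(13246 - 32633) = (1/(((1/110)*104 - 558) + (835 - 9451)) - 30608)*(-19387) = (1/((52/55 - 558) - 8616) - 30608)*(-19387) = (1/(-30638/55 - 8616) - 30608)*(-19387) = (1/(-504518/55) - 30608)*(-19387) = (-55/504518 - 30608)*(-19387) = -15442286999/504518*(-19387) = 299379618049613/504518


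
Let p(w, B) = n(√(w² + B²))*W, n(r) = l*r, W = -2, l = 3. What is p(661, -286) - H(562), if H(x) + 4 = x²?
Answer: -315840 - 6*√518717 ≈ -3.2016e+5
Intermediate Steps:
n(r) = 3*r
p(w, B) = -6*√(B² + w²) (p(w, B) = (3*√(w² + B²))*(-2) = (3*√(B² + w²))*(-2) = -6*√(B² + w²))
H(x) = -4 + x²
p(661, -286) - H(562) = -6*√((-286)² + 661²) - (-4 + 562²) = -6*√(81796 + 436921) - (-4 + 315844) = -6*√518717 - 1*315840 = -6*√518717 - 315840 = -315840 - 6*√518717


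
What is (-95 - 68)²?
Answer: 26569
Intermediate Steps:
(-95 - 68)² = (-163)² = 26569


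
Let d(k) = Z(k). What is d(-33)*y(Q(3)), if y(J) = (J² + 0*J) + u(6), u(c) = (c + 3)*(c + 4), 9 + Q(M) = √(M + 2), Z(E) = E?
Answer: -5808 + 594*√5 ≈ -4479.8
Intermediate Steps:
d(k) = k
Q(M) = -9 + √(2 + M) (Q(M) = -9 + √(M + 2) = -9 + √(2 + M))
u(c) = (3 + c)*(4 + c)
y(J) = 90 + J² (y(J) = (J² + 0*J) + (12 + 6² + 7*6) = (J² + 0) + (12 + 36 + 42) = J² + 90 = 90 + J²)
d(-33)*y(Q(3)) = -33*(90 + (-9 + √(2 + 3))²) = -33*(90 + (-9 + √5)²) = -2970 - 33*(-9 + √5)²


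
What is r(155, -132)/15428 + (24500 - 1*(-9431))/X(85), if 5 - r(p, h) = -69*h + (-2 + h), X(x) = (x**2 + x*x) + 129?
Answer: 392728417/224924812 ≈ 1.7460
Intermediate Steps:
X(x) = 129 + 2*x**2 (X(x) = (x**2 + x**2) + 129 = 2*x**2 + 129 = 129 + 2*x**2)
r(p, h) = 7 + 68*h (r(p, h) = 5 - (-69*h + (-2 + h)) = 5 - (-2 - 68*h) = 5 + (2 + 68*h) = 7 + 68*h)
r(155, -132)/15428 + (24500 - 1*(-9431))/X(85) = (7 + 68*(-132))/15428 + (24500 - 1*(-9431))/(129 + 2*85**2) = (7 - 8976)*(1/15428) + (24500 + 9431)/(129 + 2*7225) = -8969*1/15428 + 33931/(129 + 14450) = -8969/15428 + 33931/14579 = 392728417/224924812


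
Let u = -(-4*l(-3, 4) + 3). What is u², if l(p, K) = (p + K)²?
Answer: 1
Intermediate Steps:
l(p, K) = (K + p)²
u = 1 (u = -(-4*(4 - 3)² + 3) = -(-4*1² + 3) = -(-4*1 + 3) = -(-4 + 3) = -1*(-1) = 1)
u² = 1² = 1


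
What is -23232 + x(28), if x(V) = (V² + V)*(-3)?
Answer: -25668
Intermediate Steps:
x(V) = -3*V - 3*V² (x(V) = (V + V²)*(-3) = -3*V - 3*V²)
-23232 + x(28) = -23232 - 3*28*(1 + 28) = -23232 - 3*28*29 = -23232 - 2436 = -25668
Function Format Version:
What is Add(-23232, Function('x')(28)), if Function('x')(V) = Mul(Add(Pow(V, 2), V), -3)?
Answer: -25668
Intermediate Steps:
Function('x')(V) = Add(Mul(-3, V), Mul(-3, Pow(V, 2))) (Function('x')(V) = Mul(Add(V, Pow(V, 2)), -3) = Add(Mul(-3, V), Mul(-3, Pow(V, 2))))
Add(-23232, Function('x')(28)) = Add(-23232, Mul(-3, 28, Add(1, 28))) = Add(-23232, Mul(-3, 28, 29)) = Add(-23232, -2436) = -25668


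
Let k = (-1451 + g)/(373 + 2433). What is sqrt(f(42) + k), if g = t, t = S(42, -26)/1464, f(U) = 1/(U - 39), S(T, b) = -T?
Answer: I*sqrt(52093482)/16836 ≈ 0.4287*I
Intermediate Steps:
f(U) = 1/(-39 + U)
t = -7/244 (t = -1*42/1464 = -42*1/1464 = -7/244 ≈ -0.028689)
g = -7/244 ≈ -0.028689
k = -354051/684664 (k = (-1451 - 7/244)/(373 + 2433) = -354051/244/2806 = -354051/244*1/2806 = -354051/684664 ≈ -0.51712)
sqrt(f(42) + k) = sqrt(1/(-39 + 42) - 354051/684664) = sqrt(1/3 - 354051/684664) = sqrt(-377489/2053992) = I*sqrt(52093482)/16836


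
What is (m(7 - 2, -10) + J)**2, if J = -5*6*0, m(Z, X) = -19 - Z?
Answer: 576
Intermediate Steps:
J = 0 (J = -30*0 = 0)
(m(7 - 2, -10) + J)**2 = ((-19 - (7 - 2)) + 0)**2 = ((-19 - 1*5) + 0)**2 = ((-19 - 5) + 0)**2 = (-24 + 0)**2 = (-24)**2 = 576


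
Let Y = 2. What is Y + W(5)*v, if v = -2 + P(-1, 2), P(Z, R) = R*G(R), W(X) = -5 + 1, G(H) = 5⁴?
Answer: -4990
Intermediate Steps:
G(H) = 625
W(X) = -4
P(Z, R) = 625*R (P(Z, R) = R*625 = 625*R)
v = 1248 (v = -2 + 625*2 = -2 + 1250 = 1248)
Y + W(5)*v = 2 - 4*1248 = 2 - 4992 = -4990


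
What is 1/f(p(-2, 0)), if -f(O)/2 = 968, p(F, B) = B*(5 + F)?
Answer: -1/1936 ≈ -0.00051653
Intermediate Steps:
f(O) = -1936 (f(O) = -2*968 = -1936)
1/f(p(-2, 0)) = 1/(-1936) = -1/1936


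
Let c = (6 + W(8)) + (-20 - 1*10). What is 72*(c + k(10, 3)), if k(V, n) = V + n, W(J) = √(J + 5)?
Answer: -792 + 72*√13 ≈ -532.40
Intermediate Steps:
W(J) = √(5 + J)
c = -24 + √13 (c = (6 + √(5 + 8)) + (-20 - 1*10) = (6 + √13) + (-20 - 10) = (6 + √13) - 30 = -24 + √13 ≈ -20.394)
72*(c + k(10, 3)) = 72*((-24 + √13) + (10 + 3)) = 72*((-24 + √13) + 13) = 72*(-11 + √13) = -792 + 72*√13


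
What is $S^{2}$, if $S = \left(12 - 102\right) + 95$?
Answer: $25$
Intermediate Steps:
$S = 5$ ($S = -90 + 95 = 5$)
$S^{2} = 5^{2} = 25$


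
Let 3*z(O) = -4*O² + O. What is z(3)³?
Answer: -1331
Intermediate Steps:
z(O) = -4*O²/3 + O/3 (z(O) = (-4*O² + O)/3 = (O - 4*O²)/3 = -4*O²/3 + O/3)
z(3)³ = ((⅓)*3*(1 - 4*3))³ = ((⅓)*3*(1 - 12))³ = ((⅓)*3*(-11))³ = (-11)³ = -1331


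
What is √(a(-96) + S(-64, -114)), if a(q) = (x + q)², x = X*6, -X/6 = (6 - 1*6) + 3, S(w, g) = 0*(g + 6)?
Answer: 204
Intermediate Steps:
S(w, g) = 0 (S(w, g) = 0*(6 + g) = 0)
X = -18 (X = -6*((6 - 1*6) + 3) = -6*((6 - 6) + 3) = -6*(0 + 3) = -6*3 = -18)
x = -108 (x = -18*6 = -108)
a(q) = (-108 + q)²
√(a(-96) + S(-64, -114)) = √((-108 - 96)² + 0) = √((-204)² + 0) = √(41616 + 0) = √41616 = 204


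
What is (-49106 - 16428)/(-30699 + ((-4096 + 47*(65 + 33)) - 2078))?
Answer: 65534/32267 ≈ 2.0310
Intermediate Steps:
(-49106 - 16428)/(-30699 + ((-4096 + 47*(65 + 33)) - 2078)) = -65534/(-30699 + ((-4096 + 47*98) - 2078)) = -65534/(-30699 + ((-4096 + 4606) - 2078)) = -65534/(-30699 + (510 - 2078)) = -65534/(-30699 - 1568) = -65534/(-32267) = -65534*(-1/32267) = 65534/32267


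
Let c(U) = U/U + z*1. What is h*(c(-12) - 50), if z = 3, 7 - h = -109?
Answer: -5336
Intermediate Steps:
h = 116 (h = 7 - 1*(-109) = 7 + 109 = 116)
c(U) = 4 (c(U) = U/U + 3*1 = 1 + 3 = 4)
h*(c(-12) - 50) = 116*(4 - 50) = 116*(-46) = -5336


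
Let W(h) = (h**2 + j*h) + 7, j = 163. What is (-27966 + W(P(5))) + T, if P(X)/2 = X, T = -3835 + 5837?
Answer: -24227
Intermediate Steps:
T = 2002
P(X) = 2*X
W(h) = 7 + h**2 + 163*h (W(h) = (h**2 + 163*h) + 7 = 7 + h**2 + 163*h)
(-27966 + W(P(5))) + T = (-27966 + (7 + (2*5)**2 + 163*(2*5))) + 2002 = (-27966 + (7 + 10**2 + 163*10)) + 2002 = (-27966 + (7 + 100 + 1630)) + 2002 = (-27966 + 1737) + 2002 = -26229 + 2002 = -24227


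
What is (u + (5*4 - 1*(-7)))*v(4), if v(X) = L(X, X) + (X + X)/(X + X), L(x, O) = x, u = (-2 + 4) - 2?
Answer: 135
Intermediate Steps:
u = 0 (u = 2 - 2 = 0)
v(X) = 1 + X (v(X) = X + (X + X)/(X + X) = X + (2*X)/((2*X)) = X + (2*X)*(1/(2*X)) = X + 1 = 1 + X)
(u + (5*4 - 1*(-7)))*v(4) = (0 + (5*4 - 1*(-7)))*(1 + 4) = (0 + (20 + 7))*5 = (0 + 27)*5 = 27*5 = 135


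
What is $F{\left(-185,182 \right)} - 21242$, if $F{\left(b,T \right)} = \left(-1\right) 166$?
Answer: $-21408$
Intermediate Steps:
$F{\left(b,T \right)} = -166$
$F{\left(-185,182 \right)} - 21242 = -166 - 21242 = -21408$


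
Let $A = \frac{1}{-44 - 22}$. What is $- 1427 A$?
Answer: $\frac{1427}{66} \approx 21.621$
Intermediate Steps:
$A = - \frac{1}{66}$ ($A = \frac{1}{-66} = - \frac{1}{66} \approx -0.015152$)
$- 1427 A = \left(-1427\right) \left(- \frac{1}{66}\right) = \frac{1427}{66}$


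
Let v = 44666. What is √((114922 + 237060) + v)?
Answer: 6*√11018 ≈ 629.80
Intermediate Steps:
√((114922 + 237060) + v) = √((114922 + 237060) + 44666) = √(351982 + 44666) = √396648 = 6*√11018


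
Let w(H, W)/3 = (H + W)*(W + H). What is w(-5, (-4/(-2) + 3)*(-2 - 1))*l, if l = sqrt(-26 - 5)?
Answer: 1200*I*sqrt(31) ≈ 6681.3*I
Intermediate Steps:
w(H, W) = 3*(H + W)**2 (w(H, W) = 3*((H + W)*(W + H)) = 3*((H + W)*(H + W)) = 3*(H + W)**2)
l = I*sqrt(31) (l = sqrt(-31) = I*sqrt(31) ≈ 5.5678*I)
w(-5, (-4/(-2) + 3)*(-2 - 1))*l = (3*(-5 + (-4/(-2) + 3)*(-2 - 1))**2)*(I*sqrt(31)) = (3*(-5 + (-4*(-1/2) + 3)*(-3))**2)*(I*sqrt(31)) = (3*(-5 + (2 + 3)*(-3))**2)*(I*sqrt(31)) = (3*(-5 + 5*(-3))**2)*(I*sqrt(31)) = (3*(-5 - 15)**2)*(I*sqrt(31)) = (3*(-20)**2)*(I*sqrt(31)) = (3*400)*(I*sqrt(31)) = 1200*(I*sqrt(31)) = 1200*I*sqrt(31)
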